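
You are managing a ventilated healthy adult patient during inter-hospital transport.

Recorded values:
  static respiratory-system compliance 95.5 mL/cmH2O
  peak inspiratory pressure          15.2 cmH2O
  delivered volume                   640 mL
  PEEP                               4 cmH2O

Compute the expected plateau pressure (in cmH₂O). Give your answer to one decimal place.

10.7

Pplat = PEEP + Vt / Cstat = 4 + 640 / 95.5 = 4 + 6.702 = 10.702 cmH2O.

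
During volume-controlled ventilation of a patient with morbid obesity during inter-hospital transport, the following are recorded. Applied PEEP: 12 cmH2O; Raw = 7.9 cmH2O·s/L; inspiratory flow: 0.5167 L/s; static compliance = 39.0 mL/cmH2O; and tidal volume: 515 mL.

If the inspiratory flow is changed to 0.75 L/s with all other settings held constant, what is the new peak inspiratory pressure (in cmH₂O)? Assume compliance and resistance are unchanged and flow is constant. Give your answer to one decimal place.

31.1

PIP = Vt/C + R·V̇ + PEEP (constant-flow equation of motion).
Only the resistive term changes: ΔPIP = R × ΔV̇ = 7.9 × (0.75 − 0.5167) = 7.9 × 0.2333 = 1.843 cmH2O.
Original PIP = 515/39.0 + 7.9×0.5167 + 12 = 29.287 cmH2O; new PIP = 29.287 + (1.843) = 31.13 cmH2O.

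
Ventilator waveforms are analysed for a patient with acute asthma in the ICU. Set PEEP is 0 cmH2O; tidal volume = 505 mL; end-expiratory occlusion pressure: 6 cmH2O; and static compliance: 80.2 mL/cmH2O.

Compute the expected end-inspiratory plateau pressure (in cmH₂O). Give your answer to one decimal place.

End-expiratory occlusion gives total PEEP = 6 cmH2O (intrinsic PEEP = 6 − 0 = 6). Use total PEEP for the elastic gradient.
Pplat = PEEPtotal + Vt / Cstat = 6 + 505 / 80.2 = 6 + 6.297 = 12.297 cmH2O.

12.3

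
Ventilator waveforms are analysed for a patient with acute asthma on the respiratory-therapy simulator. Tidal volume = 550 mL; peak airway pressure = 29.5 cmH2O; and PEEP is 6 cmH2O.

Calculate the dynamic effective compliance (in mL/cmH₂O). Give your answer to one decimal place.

23.4

Dynamic compliance = Vt / (PIP − PEEP) = 550 / (29.5 − 6) = 550 / 23.5 = 23.404 mL/cmH2O.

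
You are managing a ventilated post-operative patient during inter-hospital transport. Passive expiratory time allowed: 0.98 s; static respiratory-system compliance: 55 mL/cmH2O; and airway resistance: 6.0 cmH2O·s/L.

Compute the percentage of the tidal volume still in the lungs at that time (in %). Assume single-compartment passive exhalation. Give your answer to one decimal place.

τ = R × C = 6.0 × 55 mL/cmH2O = 6.0 × 0.055 L/cmH2O = 0.33 s.
Passive exhalation: V(t)/V₀ = e^(−t/τ) = e^(−0.98/0.33) = 0.05132.
Fraction remaining = 0.05132 → 5.132%.

5.1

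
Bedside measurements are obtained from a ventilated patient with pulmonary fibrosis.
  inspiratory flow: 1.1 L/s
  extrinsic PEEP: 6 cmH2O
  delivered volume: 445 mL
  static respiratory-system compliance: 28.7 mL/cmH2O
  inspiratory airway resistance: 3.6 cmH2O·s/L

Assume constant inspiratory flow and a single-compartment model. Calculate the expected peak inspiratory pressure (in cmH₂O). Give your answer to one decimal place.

Equation of motion (constant flow): PIP = Vt/C + R·V̇ + PEEP.
PIP = 445/28.7 + 3.6×1.1 + 6 = 15.505 + 3.96 + 6 = 25.465 cmH2O.

25.5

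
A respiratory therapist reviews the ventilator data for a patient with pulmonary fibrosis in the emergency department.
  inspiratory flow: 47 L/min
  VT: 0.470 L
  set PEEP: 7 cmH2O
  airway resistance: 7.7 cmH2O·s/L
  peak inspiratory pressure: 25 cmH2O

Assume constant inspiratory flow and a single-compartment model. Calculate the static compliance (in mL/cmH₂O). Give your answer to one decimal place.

Flow: 47 L/min ÷ 60 = 0.7833 L/s.
Equation of motion (constant flow): PIP = Vt/C + R·V̇ + PEEP.
Vt/C = PIP − R·V̇ − PEEP = 25 − 7.7×0.7833 − 7 = 25 − 6.031 − 7 = 11.969 cmH2O.
C = Vt / 11.969 = 470 / 11.969 = 39.268 mL/cmH2O.

39.3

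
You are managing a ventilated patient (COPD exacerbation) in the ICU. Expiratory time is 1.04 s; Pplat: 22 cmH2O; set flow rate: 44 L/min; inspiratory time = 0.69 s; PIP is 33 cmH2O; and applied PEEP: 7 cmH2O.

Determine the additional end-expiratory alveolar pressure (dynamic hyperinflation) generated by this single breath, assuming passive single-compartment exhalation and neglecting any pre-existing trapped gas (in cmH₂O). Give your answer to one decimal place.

1.9

Flow: 44 L/min ÷ 60 = 0.7333 L/s.
Vt = flow × Ti = 0.7333 L/s × 0.69 s × 1000 mL/L = 505.98 mL.
R = (PIP − Pplat)/V̇ = (33 − 22) / 0.7333 = 11.0/0.7333 = 15.001 cmH2O·s/L.
C = Vt/(Pplat − PEEP) = 505.98 / (22 − 7) = 505.98/15.0 = 33.732 mL/cmH2O.
τ = R × C = 15.001 × 0.03373 L/cmH2O = 0.506 s.
Fraction remaining = e^(−Te/τ) = e^(−1.04/0.506) = 0.128; trapped volume = 505.98 × 0.128 = 64.765 mL.
Additional alveolar pressure from trapping ≈ V_trapped / C = 64.765 / 33.732 = 1.92 cmH2O.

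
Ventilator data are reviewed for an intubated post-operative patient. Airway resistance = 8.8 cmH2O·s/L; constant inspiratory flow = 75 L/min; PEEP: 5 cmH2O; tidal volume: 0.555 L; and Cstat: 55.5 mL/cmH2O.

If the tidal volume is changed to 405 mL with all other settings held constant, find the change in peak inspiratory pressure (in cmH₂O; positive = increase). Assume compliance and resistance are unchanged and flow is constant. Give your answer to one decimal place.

PIP = Vt/C + R·V̇ + PEEP (constant-flow equation of motion).
Only the elastic term changes: ΔPIP = ΔVt / C = (405 − 555) / 55.5 = -2.703 cmH2O.

-2.7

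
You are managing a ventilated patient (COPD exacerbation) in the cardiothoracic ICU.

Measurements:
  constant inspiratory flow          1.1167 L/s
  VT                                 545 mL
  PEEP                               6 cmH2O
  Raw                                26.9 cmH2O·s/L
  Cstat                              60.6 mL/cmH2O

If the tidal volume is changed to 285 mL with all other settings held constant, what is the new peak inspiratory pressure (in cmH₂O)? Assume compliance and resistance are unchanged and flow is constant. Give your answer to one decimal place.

PIP = Vt/C + R·V̇ + PEEP (constant-flow equation of motion).
Only the elastic term changes: ΔPIP = ΔVt / C = (285 − 545) / 60.6 = -4.29 cmH2O.
Original PIP = 545/60.6 + 26.9×1.1167 + 6 = 45.033 cmH2O; new PIP = 45.033 + (-4.29) = 40.743 cmH2O.

40.7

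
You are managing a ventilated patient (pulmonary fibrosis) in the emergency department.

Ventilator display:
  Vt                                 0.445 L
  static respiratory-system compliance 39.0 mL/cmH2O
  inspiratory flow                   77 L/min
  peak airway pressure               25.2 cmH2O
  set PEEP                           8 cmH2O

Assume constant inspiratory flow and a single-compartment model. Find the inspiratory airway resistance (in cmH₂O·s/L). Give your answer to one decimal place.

Flow: 77 L/min ÷ 60 = 1.2833 L/s.
Equation of motion (constant flow): PIP = Vt/C + R·V̇ + PEEP.
R·V̇ = PIP − Vt/C − PEEP = 25.2 − 445/39.0 − 8 = 25.2 − 11.41 − 8 = 5.79 cmH2O.
R = 5.79 / 1.2833 = 4.512 cmH2O·s/L.

4.5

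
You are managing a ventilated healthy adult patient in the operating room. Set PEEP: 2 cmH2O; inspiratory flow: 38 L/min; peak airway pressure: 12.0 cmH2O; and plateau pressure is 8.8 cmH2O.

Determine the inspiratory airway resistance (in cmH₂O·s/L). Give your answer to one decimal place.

5.1

Flow: 38 L/min ÷ 60 = 0.6333 L/s.
Raw = (PIP − Pplat) / flow = (12.0 − 8.8) / 0.6333 = 3.2 / 0.6333 = 5.053 cmH2O·s/L.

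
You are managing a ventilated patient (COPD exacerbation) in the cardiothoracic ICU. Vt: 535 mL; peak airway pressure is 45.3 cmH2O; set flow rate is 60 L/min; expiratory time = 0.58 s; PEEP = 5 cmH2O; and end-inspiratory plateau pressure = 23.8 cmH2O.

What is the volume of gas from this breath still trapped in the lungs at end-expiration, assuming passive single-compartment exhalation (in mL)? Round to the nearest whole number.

207

Flow: 60 L/min ÷ 60 = 1 L/s.
R = (PIP − Pplat)/V̇ = (45.3 − 23.8) / 1 = 21.5/1 = 21.5 cmH2O·s/L.
C = Vt/(Pplat − PEEP) = 535.0 / (23.8 − 5) = 535.0/18.8 = 28.457 mL/cmH2O.
τ = R × C = 21.5 × 0.02846 L/cmH2O = 0.6119 s.
Fraction remaining = e^(−Te/τ) = e^(−0.58/0.6119) = 0.3876.
Trapped volume = 535.0 × 0.3876 = 207.37 mL.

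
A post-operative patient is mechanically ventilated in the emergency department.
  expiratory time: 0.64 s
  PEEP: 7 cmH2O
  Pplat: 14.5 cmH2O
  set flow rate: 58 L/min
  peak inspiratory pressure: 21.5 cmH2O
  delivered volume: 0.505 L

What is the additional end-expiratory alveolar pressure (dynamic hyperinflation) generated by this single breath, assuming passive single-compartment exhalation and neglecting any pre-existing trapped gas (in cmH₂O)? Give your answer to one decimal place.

2.0

Flow: 58 L/min ÷ 60 = 0.9667 L/s.
R = (PIP − Pplat)/V̇ = (21.5 − 14.5) / 0.9667 = 7.0/0.9667 = 7.241 cmH2O·s/L.
C = Vt/(Pplat − PEEP) = 505.0 / (14.5 − 7) = 505.0/7.5 = 67.333 mL/cmH2O.
τ = R × C = 7.241 × 0.06733 L/cmH2O = 0.4875 s.
Fraction remaining = e^(−Te/τ) = e^(−0.64/0.4875) = 0.2691; trapped volume = 505.0 × 0.2691 = 135.9 mL.
Additional alveolar pressure from trapping ≈ V_trapped / C = 135.9 / 67.333 = 2.018 cmH2O.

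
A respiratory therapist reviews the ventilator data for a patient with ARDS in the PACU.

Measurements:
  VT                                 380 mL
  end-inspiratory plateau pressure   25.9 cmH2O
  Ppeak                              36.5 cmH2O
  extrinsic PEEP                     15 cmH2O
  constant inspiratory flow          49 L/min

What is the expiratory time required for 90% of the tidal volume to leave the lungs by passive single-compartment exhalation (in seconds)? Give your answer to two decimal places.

1.04

Flow: 49 L/min ÷ 60 = 0.8167 L/s.
R = (PIP − Pplat)/V̇ = (36.5 − 25.9) / 0.8167 = 10.6/0.8167 = 12.979 cmH2O·s/L.
C = Vt/(Pplat − PEEP) = 380.0 / (25.9 − 15) = 380.0/10.9 = 34.862 mL/cmH2O.
τ = R × C = 12.979 × 0.03486 L/cmH2O = 0.4524 s.
t = −τ·ln(1 − 0.90) = −0.4524·ln(0.1) = 1.042 s.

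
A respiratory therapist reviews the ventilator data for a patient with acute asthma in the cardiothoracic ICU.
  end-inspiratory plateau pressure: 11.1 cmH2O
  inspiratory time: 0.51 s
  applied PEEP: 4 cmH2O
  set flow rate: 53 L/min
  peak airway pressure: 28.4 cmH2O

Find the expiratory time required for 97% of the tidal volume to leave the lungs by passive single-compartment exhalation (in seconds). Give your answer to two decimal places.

4.36

Flow: 53 L/min ÷ 60 = 0.8833 L/s.
Vt = flow × Ti = 0.8833 L/s × 0.51 s × 1000 mL/L = 450.48 mL.
R = (PIP − Pplat)/V̇ = (28.4 − 11.1) / 0.8833 = 17.3/0.8833 = 19.586 cmH2O·s/L.
C = Vt/(Pplat − PEEP) = 450.48 / (11.1 − 4) = 450.48/7.1 = 63.448 mL/cmH2O.
τ = R × C = 19.586 × 0.06345 L/cmH2O = 1.243 s.
t = −τ·ln(1 − 0.97) = −1.243·ln(0.03) = 4.359 s.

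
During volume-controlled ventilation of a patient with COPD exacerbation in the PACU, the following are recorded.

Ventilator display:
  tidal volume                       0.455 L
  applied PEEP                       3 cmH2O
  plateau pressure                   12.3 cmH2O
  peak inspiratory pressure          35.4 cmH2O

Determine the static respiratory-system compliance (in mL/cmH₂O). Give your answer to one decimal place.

Cstat = Vt / (Pplat − PEEP) = 455 / (12.3 − 3) = 455 / 9.3 = 48.925 mL/cmH2O.

48.9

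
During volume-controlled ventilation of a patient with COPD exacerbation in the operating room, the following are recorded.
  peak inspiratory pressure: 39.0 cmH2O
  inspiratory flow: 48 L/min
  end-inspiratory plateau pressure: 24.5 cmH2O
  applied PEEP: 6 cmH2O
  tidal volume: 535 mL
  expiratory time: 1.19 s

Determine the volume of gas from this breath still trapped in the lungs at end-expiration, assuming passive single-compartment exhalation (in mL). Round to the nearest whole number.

55

Flow: 48 L/min ÷ 60 = 0.8 L/s.
R = (PIP − Pplat)/V̇ = (39.0 − 24.5) / 0.8 = 14.5/0.8 = 18.125 cmH2O·s/L.
C = Vt/(Pplat − PEEP) = 535.0 / (24.5 − 6) = 535.0/18.5 = 28.919 mL/cmH2O.
τ = R × C = 18.125 × 0.02892 L/cmH2O = 0.5242 s.
Fraction remaining = e^(−Te/τ) = e^(−1.19/0.5242) = 0.1033.
Trapped volume = 535.0 × 0.1033 = 55.266 mL.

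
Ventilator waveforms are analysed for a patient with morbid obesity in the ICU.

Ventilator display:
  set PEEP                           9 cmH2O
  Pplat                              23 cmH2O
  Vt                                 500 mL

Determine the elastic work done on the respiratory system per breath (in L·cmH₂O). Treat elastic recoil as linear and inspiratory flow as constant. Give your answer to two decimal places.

Elastic work ≈ ½ × (Pplat − PEEP) × Vt = 0.5 × (23 − 9) × 0.500 L = 0.5 × 14.0 × 0.500 = 3.5 L·cmH2O.

3.50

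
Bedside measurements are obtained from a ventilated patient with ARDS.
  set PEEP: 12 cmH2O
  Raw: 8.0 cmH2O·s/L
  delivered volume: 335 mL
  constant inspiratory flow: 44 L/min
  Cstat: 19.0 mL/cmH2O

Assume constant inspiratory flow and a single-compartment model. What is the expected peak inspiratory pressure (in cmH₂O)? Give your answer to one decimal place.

35.5

Flow: 44 L/min ÷ 60 = 0.7333 L/s.
Equation of motion (constant flow): PIP = Vt/C + R·V̇ + PEEP.
PIP = 335/19.0 + 8.0×0.7333 + 12 = 17.632 + 5.866 + 12 = 35.498 cmH2O.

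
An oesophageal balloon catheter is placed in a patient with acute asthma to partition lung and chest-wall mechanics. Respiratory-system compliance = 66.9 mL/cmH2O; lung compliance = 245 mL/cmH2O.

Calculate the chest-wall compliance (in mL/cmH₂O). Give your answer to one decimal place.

1/Ccw = 1/Crs − 1/CL.
1/Ccw = 1/66.9 − 1/245 = 0.01087.
Ccw = 91.996 mL/cmH2O.

92.0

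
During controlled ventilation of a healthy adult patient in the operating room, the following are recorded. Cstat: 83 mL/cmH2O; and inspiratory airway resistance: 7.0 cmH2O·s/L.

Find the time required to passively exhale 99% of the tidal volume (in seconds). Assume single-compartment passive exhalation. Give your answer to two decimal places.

2.68

τ = R × C = 7.0 × 83 mL/cmH2O = 7.0 × 0.083 L/cmH2O = 0.581 s.
Exhaled fraction f = 1 − e^(−t/τ) → t = −τ·ln(1 − f) = −0.581·ln(0.01) = 2.676 s.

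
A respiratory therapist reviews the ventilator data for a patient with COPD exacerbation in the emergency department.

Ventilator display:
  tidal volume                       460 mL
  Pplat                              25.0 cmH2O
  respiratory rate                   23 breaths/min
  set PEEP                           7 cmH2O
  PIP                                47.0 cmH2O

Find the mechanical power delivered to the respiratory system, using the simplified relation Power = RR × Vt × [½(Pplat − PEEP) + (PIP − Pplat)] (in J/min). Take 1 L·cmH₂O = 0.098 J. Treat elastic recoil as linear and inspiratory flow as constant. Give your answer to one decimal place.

32.1

Per-breath work = Vt × [½(Pplat−PEEP) + (PIP−Pplat)] = 0.460 × [0.5×18.0 + 22.0] = 0.460 × 31.0 = 14.26 L·cmH2O.
Power = 23 × 14.26 = 327.98 L·cmH2O/min.
× 0.098 J/(L·cmH2O) → 32.142 J/min.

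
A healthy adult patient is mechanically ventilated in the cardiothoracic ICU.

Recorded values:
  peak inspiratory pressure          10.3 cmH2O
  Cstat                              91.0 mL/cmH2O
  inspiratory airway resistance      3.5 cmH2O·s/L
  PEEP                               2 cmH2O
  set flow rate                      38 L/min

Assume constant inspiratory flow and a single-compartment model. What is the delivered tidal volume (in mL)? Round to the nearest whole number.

554

Flow: 38 L/min ÷ 60 = 0.6333 L/s.
Equation of motion (constant flow): PIP = Vt/C + R·V̇ + PEEP.
Vt/C = PIP − R·V̇ − PEEP = 10.3 − 2.217 − 2 = 6.083 cmH2O.
Vt = C × 6.083 = 91.0 × 6.083 = 553.55 mL.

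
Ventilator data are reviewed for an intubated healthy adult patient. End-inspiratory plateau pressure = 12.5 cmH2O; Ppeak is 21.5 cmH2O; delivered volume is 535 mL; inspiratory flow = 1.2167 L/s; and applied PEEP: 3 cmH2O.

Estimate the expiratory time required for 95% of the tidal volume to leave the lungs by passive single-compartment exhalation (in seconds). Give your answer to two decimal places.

R = (PIP − Pplat)/V̇ = (21.5 − 12.5) / 1.2167 = 9.0/1.2167 = 7.397 cmH2O·s/L.
C = Vt/(Pplat − PEEP) = 535.0 / (12.5 − 3) = 535.0/9.5 = 56.316 mL/cmH2O.
τ = R × C = 7.397 × 0.05632 L/cmH2O = 0.4166 s.
t = −τ·ln(1 − 0.95) = −0.4166·ln(0.05) = 1.248 s.

1.25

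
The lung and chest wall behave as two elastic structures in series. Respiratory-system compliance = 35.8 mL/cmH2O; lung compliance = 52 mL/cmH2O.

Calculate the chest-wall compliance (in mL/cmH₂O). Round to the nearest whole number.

115

1/Ccw = 1/Crs − 1/CL.
1/Ccw = 1/35.8 − 1/52 = 0.008702.
Ccw = 114.92 mL/cmH2O.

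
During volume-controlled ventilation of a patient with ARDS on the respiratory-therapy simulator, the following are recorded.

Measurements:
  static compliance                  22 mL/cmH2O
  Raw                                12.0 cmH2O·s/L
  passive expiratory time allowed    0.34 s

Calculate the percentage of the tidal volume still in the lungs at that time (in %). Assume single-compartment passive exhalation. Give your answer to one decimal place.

27.6

τ = R × C = 12.0 × 22 mL/cmH2O = 12.0 × 0.022 L/cmH2O = 0.264 s.
Passive exhalation: V(t)/V₀ = e^(−t/τ) = e^(−0.34/0.264) = 0.2759.
Fraction remaining = 0.2759 → 27.59%.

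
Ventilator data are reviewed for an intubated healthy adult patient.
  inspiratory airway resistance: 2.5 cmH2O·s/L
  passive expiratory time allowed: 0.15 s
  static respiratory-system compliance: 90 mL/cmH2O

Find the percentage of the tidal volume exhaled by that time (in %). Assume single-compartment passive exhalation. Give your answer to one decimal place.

τ = R × C = 2.5 × 90 mL/cmH2O = 2.5 × 0.090 L/cmH2O = 0.225 s.
Passive exhalation: V(t)/V₀ = e^(−t/τ) = e^(−0.15/0.225) = 0.5134.
Fraction exhaled = 1 − 0.5134 = 0.4866 → 48.66%.

48.7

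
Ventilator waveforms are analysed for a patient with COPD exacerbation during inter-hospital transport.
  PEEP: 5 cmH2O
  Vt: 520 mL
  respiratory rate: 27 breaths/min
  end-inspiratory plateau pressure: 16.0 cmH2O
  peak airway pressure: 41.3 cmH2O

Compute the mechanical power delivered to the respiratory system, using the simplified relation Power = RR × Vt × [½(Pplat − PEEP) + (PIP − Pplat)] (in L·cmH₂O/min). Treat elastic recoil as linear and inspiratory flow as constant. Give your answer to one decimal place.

432.4

Per-breath work = Vt × [½(Pplat−PEEP) + (PIP−Pplat)] = 0.520 × [0.5×11.0 + 25.3] = 0.520 × 30.8 = 16.016 L·cmH2O.
Power = 27 × 16.016 = 432.43 L·cmH2O/min.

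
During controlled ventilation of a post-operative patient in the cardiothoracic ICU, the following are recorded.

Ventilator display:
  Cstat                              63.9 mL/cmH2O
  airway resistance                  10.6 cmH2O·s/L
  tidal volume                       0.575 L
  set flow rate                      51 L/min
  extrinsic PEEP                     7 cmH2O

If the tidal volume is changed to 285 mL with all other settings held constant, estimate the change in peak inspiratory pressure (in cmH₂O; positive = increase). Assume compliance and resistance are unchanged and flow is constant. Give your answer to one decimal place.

PIP = Vt/C + R·V̇ + PEEP (constant-flow equation of motion).
Only the elastic term changes: ΔPIP = ΔVt / C = (285 − 575) / 63.9 = -4.538 cmH2O.

-4.5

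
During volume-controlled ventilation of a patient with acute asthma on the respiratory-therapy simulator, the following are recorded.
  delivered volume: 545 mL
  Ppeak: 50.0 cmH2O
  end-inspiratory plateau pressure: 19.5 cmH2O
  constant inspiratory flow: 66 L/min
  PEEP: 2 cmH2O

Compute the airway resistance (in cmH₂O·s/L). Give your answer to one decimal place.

27.7

Flow: 66 L/min ÷ 60 = 1.1 L/s.
Raw = (PIP − Pplat) / flow = (50.0 − 19.5) / 1.1 = 30.5 / 1.1 = 27.727 cmH2O·s/L.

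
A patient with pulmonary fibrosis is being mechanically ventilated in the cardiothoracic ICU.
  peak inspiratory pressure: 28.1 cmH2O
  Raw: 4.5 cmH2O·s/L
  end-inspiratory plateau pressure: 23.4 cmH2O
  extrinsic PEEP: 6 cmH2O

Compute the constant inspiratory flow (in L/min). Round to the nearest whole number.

flow = (PIP − Pplat) / Raw = (28.1 − 23.4) / 4.5 = 1.044 L/s × 60 = 62.64 L/min.

63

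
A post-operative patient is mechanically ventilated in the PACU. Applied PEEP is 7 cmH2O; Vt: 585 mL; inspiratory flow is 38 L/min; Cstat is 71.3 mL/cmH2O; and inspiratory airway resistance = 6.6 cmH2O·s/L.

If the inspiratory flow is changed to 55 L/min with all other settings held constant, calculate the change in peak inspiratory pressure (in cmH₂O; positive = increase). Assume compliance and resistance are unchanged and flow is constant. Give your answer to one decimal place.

1.9

Flow: 38 L/min ÷ 60 = 0.6333 L/s.
New flow: 55 L/min ÷ 60 = 0.9167 L/s.
PIP = Vt/C + R·V̇ + PEEP (constant-flow equation of motion).
Only the resistive term changes: ΔPIP = R × ΔV̇ = 6.6 × (0.9167 − 0.6333) = 6.6 × 0.2834 = 1.87 cmH2O.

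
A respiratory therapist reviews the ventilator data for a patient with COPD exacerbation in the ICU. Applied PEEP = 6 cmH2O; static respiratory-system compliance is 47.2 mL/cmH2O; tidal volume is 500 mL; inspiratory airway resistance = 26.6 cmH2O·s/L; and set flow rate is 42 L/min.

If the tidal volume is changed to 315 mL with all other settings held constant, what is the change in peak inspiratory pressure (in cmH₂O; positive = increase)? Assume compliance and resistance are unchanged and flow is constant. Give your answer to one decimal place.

PIP = Vt/C + R·V̇ + PEEP (constant-flow equation of motion).
Only the elastic term changes: ΔPIP = ΔVt / C = (315 − 500) / 47.2 = -3.919 cmH2O.

-3.9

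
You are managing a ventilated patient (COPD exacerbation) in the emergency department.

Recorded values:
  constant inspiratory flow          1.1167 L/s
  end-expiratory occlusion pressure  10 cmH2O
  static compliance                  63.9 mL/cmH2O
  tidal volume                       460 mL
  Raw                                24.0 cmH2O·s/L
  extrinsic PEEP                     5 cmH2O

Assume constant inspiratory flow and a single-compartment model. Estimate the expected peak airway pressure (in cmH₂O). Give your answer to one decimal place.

44.0

Total PEEP = 10 cmH2O (set 5 + intrinsic 5); this is the baseline alveolar pressure.
Equation of motion (constant flow): PIP = Vt/C + R·V̇ + PEEP.
PIP = 460/63.9 + 24.0×1.1167 + 10 = 7.199 + 26.801 + 10 = 44.0 cmH2O.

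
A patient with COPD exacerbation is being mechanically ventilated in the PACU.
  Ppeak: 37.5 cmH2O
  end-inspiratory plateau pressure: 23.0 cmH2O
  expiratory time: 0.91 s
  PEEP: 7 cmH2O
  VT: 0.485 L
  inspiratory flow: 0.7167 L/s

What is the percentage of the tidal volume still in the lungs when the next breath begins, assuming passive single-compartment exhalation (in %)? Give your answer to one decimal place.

R = (PIP − Pplat)/V̇ = (37.5 − 23.0) / 0.7167 = 14.5/0.7167 = 20.232 cmH2O·s/L.
C = Vt/(Pplat − PEEP) = 485.0 / (23.0 − 7) = 485.0/16.0 = 30.313 mL/cmH2O.
τ = R × C = 20.232 × 0.03031 L/cmH2O = 0.6132 s.
Fraction remaining at end-expiration = e^(−Te/τ) = e^(−0.91/0.6132) = 0.2267 → 22.67%.

22.7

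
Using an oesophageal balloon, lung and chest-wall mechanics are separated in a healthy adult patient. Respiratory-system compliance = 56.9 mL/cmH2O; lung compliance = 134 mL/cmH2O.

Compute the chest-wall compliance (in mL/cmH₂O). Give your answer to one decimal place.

1/Ccw = 1/Crs − 1/CL.
1/Ccw = 1/56.9 − 1/134 = 0.01011.
Ccw = 98.912 mL/cmH2O.

98.9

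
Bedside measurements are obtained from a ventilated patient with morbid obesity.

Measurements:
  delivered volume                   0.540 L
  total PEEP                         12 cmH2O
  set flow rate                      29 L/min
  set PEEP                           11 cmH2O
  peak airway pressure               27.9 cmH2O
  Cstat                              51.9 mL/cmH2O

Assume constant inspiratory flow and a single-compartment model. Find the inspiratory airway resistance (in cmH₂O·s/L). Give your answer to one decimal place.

11.4

Flow: 29 L/min ÷ 60 = 0.4833 L/s.
Total PEEP = 12 cmH2O (set 11 + intrinsic 1); this is the baseline alveolar pressure.
Equation of motion (constant flow): PIP = Vt/C + R·V̇ + PEEP.
R·V̇ = PIP − Vt/C − PEEP = 27.9 − 540/51.9 − 12 = 27.9 − 10.405 − 12 = 5.495 cmH2O.
R = 5.495 / 0.4833 = 11.37 cmH2O·s/L.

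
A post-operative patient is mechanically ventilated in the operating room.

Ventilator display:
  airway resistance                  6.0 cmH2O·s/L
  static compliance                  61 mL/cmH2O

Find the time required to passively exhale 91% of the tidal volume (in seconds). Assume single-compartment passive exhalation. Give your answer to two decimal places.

0.88

τ = R × C = 6.0 × 61 mL/cmH2O = 6.0 × 0.061 L/cmH2O = 0.366 s.
Exhaled fraction f = 1 − e^(−t/τ) → t = −τ·ln(1 − f) = −0.366·ln(0.09) = 0.8813 s.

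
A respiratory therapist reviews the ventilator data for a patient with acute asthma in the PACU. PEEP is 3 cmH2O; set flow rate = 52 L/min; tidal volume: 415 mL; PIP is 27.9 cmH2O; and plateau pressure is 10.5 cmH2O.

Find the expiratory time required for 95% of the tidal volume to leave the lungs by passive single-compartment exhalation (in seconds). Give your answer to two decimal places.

3.33

Flow: 52 L/min ÷ 60 = 0.8667 L/s.
R = (PIP − Pplat)/V̇ = (27.9 − 10.5) / 0.8667 = 17.4/0.8667 = 20.076 cmH2O·s/L.
C = Vt/(Pplat − PEEP) = 415.0 / (10.5 − 3) = 415.0/7.5 = 55.333 mL/cmH2O.
τ = R × C = 20.076 × 0.05533 L/cmH2O = 1.111 s.
t = −τ·ln(1 − 0.95) = −1.111·ln(0.05) = 3.328 s.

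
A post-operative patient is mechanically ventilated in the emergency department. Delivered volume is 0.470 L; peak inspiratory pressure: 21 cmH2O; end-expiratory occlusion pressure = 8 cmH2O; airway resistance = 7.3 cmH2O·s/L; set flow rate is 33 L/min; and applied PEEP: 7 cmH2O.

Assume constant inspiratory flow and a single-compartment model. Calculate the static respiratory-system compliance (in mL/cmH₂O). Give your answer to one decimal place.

52.3

Flow: 33 L/min ÷ 60 = 0.55 L/s.
Total PEEP = 8 cmH2O (set 7 + intrinsic 1); this is the baseline alveolar pressure.
Equation of motion (constant flow): PIP = Vt/C + R·V̇ + PEEP.
Vt/C = PIP − R·V̇ − PEEP = 21 − 7.3×0.55 − 8 = 21 − 4.015 − 8 = 8.985 cmH2O.
C = Vt / 8.985 = 470 / 8.985 = 52.309 mL/cmH2O.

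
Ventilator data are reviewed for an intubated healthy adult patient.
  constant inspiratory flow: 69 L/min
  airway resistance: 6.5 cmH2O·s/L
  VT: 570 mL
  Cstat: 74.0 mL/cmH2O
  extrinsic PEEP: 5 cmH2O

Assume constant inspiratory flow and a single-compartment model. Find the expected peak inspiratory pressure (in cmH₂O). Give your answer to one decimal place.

20.2

Flow: 69 L/min ÷ 60 = 1.15 L/s.
Equation of motion (constant flow): PIP = Vt/C + R·V̇ + PEEP.
PIP = 570/74.0 + 6.5×1.15 + 5 = 7.703 + 7.475 + 5 = 20.178 cmH2O.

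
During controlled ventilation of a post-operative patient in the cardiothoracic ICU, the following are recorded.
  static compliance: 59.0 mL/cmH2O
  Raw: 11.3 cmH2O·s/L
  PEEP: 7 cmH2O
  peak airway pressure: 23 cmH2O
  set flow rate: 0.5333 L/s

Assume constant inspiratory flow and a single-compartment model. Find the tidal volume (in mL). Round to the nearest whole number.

588

Equation of motion (constant flow): PIP = Vt/C + R·V̇ + PEEP.
Vt/C = PIP − R·V̇ − PEEP = 23 − 6.026 − 7 = 9.974 cmH2O.
Vt = C × 9.974 = 59.0 × 9.974 = 588.47 mL.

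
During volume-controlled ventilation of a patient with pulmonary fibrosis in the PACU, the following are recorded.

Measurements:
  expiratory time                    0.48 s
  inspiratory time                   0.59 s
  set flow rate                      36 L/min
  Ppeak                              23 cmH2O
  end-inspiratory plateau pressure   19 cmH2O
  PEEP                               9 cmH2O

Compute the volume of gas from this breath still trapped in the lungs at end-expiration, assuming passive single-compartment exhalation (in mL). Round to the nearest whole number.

46

Flow: 36 L/min ÷ 60 = 0.6 L/s.
Vt = flow × Ti = 0.6 L/s × 0.59 s × 1000 mL/L = 354.0 mL.
R = (PIP − Pplat)/V̇ = (23 − 19) / 0.6 = 4.0/0.6 = 6.667 cmH2O·s/L.
C = Vt/(Pplat − PEEP) = 354.0 / (19 − 9) = 354.0/10.0 = 35.4 mL/cmH2O.
τ = R × C = 6.667 × 0.0354 L/cmH2O = 0.236 s.
Fraction remaining = e^(−Te/τ) = e^(−0.48/0.236) = 0.1308.
Trapped volume = 354.0 × 0.1308 = 46.303 mL.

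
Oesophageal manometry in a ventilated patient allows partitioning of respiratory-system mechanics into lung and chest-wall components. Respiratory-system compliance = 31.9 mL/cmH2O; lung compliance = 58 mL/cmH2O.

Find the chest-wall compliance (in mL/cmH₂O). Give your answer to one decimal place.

70.9

1/Ccw = 1/Crs − 1/CL.
1/Ccw = 1/31.9 − 1/58 = 0.01411.
Ccw = 70.872 mL/cmH2O.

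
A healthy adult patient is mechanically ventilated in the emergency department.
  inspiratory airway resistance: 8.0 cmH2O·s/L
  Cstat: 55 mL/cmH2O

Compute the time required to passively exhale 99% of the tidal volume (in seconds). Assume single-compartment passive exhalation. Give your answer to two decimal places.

2.03

τ = R × C = 8.0 × 55 mL/cmH2O = 8.0 × 0.055 L/cmH2O = 0.44 s.
Exhaled fraction f = 1 − e^(−t/τ) → t = −τ·ln(1 − f) = −0.44·ln(0.01) = 2.026 s.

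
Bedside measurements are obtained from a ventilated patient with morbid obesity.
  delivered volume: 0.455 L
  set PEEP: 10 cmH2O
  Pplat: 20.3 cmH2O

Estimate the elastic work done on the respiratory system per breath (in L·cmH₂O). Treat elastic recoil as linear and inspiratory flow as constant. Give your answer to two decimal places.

2.34

Elastic work ≈ ½ × (Pplat − PEEP) × Vt = 0.5 × (20.3 − 10) × 0.455 L = 0.5 × 10.3 × 0.455 = 2.343 L·cmH2O.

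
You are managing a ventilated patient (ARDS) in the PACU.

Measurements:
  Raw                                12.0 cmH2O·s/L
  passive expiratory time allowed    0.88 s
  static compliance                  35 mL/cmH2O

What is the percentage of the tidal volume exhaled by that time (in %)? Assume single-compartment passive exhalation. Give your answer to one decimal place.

87.7

τ = R × C = 12.0 × 35 mL/cmH2O = 12.0 × 0.035 L/cmH2O = 0.42 s.
Passive exhalation: V(t)/V₀ = e^(−t/τ) = e^(−0.88/0.42) = 0.123.
Fraction exhaled = 1 − 0.123 = 0.877 → 87.7%.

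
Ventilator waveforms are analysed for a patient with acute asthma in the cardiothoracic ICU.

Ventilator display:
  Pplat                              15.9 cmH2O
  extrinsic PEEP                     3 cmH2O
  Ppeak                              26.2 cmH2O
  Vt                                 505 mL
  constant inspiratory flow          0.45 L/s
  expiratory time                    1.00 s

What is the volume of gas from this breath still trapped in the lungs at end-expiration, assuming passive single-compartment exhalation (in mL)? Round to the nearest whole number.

165

R = (PIP − Pplat)/V̇ = (26.2 − 15.9) / 0.45 = 10.3/0.45 = 22.889 cmH2O·s/L.
C = Vt/(Pplat − PEEP) = 505.0 / (15.9 − 3) = 505.0/12.9 = 39.147 mL/cmH2O.
τ = R × C = 22.889 × 0.03915 L/cmH2O = 0.8961 s.
Fraction remaining = e^(−Te/τ) = e^(−1.00/0.8961) = 0.3276.
Trapped volume = 505.0 × 0.3276 = 165.44 mL.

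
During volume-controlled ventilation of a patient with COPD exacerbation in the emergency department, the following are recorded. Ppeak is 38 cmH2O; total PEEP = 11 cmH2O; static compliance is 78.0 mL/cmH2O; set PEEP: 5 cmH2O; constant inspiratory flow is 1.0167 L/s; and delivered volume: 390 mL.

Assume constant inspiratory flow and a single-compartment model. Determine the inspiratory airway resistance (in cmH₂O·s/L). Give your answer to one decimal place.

Total PEEP = 11 cmH2O (set 5 + intrinsic 6); this is the baseline alveolar pressure.
Equation of motion (constant flow): PIP = Vt/C + R·V̇ + PEEP.
R·V̇ = PIP − Vt/C − PEEP = 38 − 390/78.0 − 11 = 38 − 5.0 − 11 = 22.0 cmH2O.
R = 22.0 / 1.0167 = 21.639 cmH2O·s/L.

21.6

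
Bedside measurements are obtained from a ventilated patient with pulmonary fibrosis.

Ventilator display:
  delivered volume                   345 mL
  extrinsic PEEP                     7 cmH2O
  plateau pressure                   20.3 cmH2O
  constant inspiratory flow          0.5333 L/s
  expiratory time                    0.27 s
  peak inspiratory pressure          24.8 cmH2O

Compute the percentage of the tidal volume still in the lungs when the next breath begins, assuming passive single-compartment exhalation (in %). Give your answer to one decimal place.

R = (PIP − Pplat)/V̇ = (24.8 − 20.3) / 0.5333 = 4.5/0.5333 = 8.438 cmH2O·s/L.
C = Vt/(Pplat − PEEP) = 345.0 / (20.3 − 7) = 345.0/13.3 = 25.94 mL/cmH2O.
τ = R × C = 8.438 × 0.02594 L/cmH2O = 0.2189 s.
Fraction remaining at end-expiration = e^(−Te/τ) = e^(−0.27/0.2189) = 0.2913 → 29.13%.

29.1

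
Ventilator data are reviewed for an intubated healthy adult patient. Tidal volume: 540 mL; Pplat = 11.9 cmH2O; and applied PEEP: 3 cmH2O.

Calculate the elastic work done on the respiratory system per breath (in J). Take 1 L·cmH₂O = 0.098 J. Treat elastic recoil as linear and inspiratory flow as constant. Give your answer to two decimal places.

Elastic work ≈ ½ × (Pplat − PEEP) × Vt = 0.5 × (11.9 − 3) × 0.540 L = 0.5 × 8.9 × 0.540 = 2.403 L·cmH2O.
× 0.098 J/(L·cmH2O) → 0.2355 J.

0.24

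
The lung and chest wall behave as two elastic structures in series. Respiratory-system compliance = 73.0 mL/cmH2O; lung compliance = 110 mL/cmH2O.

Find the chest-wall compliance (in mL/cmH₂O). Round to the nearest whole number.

1/Ccw = 1/Crs − 1/CL.
1/Ccw = 1/73.0 − 1/110 = 0.004608.
Ccw = 217.01 mL/cmH2O.

217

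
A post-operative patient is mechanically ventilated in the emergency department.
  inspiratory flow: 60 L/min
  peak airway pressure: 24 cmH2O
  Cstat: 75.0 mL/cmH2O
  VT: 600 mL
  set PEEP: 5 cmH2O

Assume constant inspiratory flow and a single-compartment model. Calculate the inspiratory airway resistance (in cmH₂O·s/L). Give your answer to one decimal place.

Flow: 60 L/min ÷ 60 = 1 L/s.
Equation of motion (constant flow): PIP = Vt/C + R·V̇ + PEEP.
R·V̇ = PIP − Vt/C − PEEP = 24 − 600/75.0 − 5 = 24 − 8.0 − 5 = 11.0 cmH2O.
R = 11.0 / 1 = 11.0 cmH2O·s/L.

11.0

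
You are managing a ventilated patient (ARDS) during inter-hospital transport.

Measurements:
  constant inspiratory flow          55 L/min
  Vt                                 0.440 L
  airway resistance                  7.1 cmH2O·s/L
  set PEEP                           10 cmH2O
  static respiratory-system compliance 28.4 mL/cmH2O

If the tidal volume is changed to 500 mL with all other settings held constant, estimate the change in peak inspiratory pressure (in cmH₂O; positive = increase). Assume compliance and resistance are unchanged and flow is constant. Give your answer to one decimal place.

2.1

PIP = Vt/C + R·V̇ + PEEP (constant-flow equation of motion).
Only the elastic term changes: ΔPIP = ΔVt / C = (500 − 440) / 28.4 = 2.113 cmH2O.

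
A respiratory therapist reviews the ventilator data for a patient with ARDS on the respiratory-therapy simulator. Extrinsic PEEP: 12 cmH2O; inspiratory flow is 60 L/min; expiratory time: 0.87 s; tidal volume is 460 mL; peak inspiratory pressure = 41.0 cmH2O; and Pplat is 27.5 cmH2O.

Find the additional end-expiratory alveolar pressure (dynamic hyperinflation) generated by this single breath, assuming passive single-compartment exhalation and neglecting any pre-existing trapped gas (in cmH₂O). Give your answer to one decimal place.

Flow: 60 L/min ÷ 60 = 1 L/s.
R = (PIP − Pplat)/V̇ = (41.0 − 27.5) / 1 = 13.5/1 = 13.5 cmH2O·s/L.
C = Vt/(Pplat − PEEP) = 460.0 / (27.5 − 12) = 460.0/15.5 = 29.677 mL/cmH2O.
τ = R × C = 13.5 × 0.02968 L/cmH2O = 0.4007 s.
Fraction remaining = e^(−Te/τ) = e^(−0.87/0.4007) = 0.114; trapped volume = 460.0 × 0.114 = 52.44 mL.
Additional alveolar pressure from trapping ≈ V_trapped / C = 52.44 / 29.677 = 1.767 cmH2O.

1.8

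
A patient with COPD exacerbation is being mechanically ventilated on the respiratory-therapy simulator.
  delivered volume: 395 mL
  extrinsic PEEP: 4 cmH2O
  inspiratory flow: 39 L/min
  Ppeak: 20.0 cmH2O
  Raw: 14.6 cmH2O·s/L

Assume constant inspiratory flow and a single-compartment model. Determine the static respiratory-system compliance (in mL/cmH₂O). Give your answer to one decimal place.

Flow: 39 L/min ÷ 60 = 0.65 L/s.
Equation of motion (constant flow): PIP = Vt/C + R·V̇ + PEEP.
Vt/C = PIP − R·V̇ − PEEP = 20.0 − 14.6×0.65 − 4 = 20.0 − 9.49 − 4 = 6.51 cmH2O.
C = Vt / 6.51 = 395 / 6.51 = 60.676 mL/cmH2O.

60.7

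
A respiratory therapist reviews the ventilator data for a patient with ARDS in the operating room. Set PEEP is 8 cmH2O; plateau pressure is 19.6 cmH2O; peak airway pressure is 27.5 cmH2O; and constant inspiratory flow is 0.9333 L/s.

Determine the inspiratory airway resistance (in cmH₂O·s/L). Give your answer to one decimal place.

8.5

Raw = (PIP − Pplat) / flow = (27.5 − 19.6) / 0.9333 = 7.9 / 0.9333 = 8.465 cmH2O·s/L.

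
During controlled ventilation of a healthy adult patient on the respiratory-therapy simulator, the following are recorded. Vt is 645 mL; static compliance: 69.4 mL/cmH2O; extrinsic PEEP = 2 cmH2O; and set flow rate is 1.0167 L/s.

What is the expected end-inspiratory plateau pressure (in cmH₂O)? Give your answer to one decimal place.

11.3

Pplat = PEEP + Vt / Cstat = 2 + 645 / 69.4 = 2 + 9.294 = 11.294 cmH2O.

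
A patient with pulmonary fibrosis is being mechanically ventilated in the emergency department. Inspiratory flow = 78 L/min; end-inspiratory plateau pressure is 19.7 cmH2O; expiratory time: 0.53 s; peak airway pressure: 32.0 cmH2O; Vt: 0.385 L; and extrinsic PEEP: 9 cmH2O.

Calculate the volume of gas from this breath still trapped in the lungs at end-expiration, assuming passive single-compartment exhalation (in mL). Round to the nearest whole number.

Flow: 78 L/min ÷ 60 = 1.3 L/s.
R = (PIP − Pplat)/V̇ = (32.0 − 19.7) / 1.3 = 12.3/1.3 = 9.462 cmH2O·s/L.
C = Vt/(Pplat − PEEP) = 385.0 / (19.7 − 9) = 385.0/10.7 = 35.981 mL/cmH2O.
τ = R × C = 9.462 × 0.03598 L/cmH2O = 0.3404 s.
Fraction remaining = e^(−Te/τ) = e^(−0.53/0.3404) = 0.2108.
Trapped volume = 385.0 × 0.2108 = 81.158 mL.

81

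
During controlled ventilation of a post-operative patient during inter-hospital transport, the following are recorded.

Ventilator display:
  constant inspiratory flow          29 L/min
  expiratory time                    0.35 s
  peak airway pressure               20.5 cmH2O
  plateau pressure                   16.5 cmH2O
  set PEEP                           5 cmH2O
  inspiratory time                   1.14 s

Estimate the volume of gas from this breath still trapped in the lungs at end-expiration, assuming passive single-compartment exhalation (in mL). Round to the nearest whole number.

Flow: 29 L/min ÷ 60 = 0.4833 L/s.
Vt = flow × Ti = 0.4833 L/s × 1.14 s × 1000 mL/L = 550.96 mL.
R = (PIP − Pplat)/V̇ = (20.5 − 16.5) / 0.4833 = 4.0/0.4833 = 8.276 cmH2O·s/L.
C = Vt/(Pplat − PEEP) = 550.96 / (16.5 − 5) = 550.96/11.5 = 47.91 mL/cmH2O.
τ = R × C = 8.276 × 0.04791 L/cmH2O = 0.3965 s.
Fraction remaining = e^(−Te/τ) = e^(−0.35/0.3965) = 0.4137.
Trapped volume = 550.96 × 0.4137 = 227.93 mL.

228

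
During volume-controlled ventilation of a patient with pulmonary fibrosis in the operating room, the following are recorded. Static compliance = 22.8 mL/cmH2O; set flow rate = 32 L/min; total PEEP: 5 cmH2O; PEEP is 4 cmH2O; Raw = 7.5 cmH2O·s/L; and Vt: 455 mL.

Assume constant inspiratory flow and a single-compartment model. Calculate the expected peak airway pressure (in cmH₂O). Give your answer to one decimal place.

Flow: 32 L/min ÷ 60 = 0.5333 L/s.
Total PEEP = 5 cmH2O (set 4 + intrinsic 1); this is the baseline alveolar pressure.
Equation of motion (constant flow): PIP = Vt/C + R·V̇ + PEEP.
PIP = 455/22.8 + 7.5×0.5333 + 5 = 19.956 + 4.0 + 5 = 28.956 cmH2O.

29.0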